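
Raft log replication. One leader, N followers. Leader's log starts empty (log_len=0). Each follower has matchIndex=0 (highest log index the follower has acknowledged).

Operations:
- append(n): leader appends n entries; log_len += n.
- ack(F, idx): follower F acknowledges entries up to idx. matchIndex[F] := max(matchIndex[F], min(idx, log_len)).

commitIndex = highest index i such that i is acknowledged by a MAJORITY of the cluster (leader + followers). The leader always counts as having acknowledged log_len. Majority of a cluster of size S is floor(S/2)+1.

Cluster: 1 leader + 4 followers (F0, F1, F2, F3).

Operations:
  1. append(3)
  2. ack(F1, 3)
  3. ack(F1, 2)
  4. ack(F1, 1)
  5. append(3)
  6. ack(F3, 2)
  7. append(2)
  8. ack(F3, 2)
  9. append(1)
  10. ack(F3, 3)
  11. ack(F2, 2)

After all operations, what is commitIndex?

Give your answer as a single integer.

Op 1: append 3 -> log_len=3
Op 2: F1 acks idx 3 -> match: F0=0 F1=3 F2=0 F3=0; commitIndex=0
Op 3: F1 acks idx 2 -> match: F0=0 F1=3 F2=0 F3=0; commitIndex=0
Op 4: F1 acks idx 1 -> match: F0=0 F1=3 F2=0 F3=0; commitIndex=0
Op 5: append 3 -> log_len=6
Op 6: F3 acks idx 2 -> match: F0=0 F1=3 F2=0 F3=2; commitIndex=2
Op 7: append 2 -> log_len=8
Op 8: F3 acks idx 2 -> match: F0=0 F1=3 F2=0 F3=2; commitIndex=2
Op 9: append 1 -> log_len=9
Op 10: F3 acks idx 3 -> match: F0=0 F1=3 F2=0 F3=3; commitIndex=3
Op 11: F2 acks idx 2 -> match: F0=0 F1=3 F2=2 F3=3; commitIndex=3

Answer: 3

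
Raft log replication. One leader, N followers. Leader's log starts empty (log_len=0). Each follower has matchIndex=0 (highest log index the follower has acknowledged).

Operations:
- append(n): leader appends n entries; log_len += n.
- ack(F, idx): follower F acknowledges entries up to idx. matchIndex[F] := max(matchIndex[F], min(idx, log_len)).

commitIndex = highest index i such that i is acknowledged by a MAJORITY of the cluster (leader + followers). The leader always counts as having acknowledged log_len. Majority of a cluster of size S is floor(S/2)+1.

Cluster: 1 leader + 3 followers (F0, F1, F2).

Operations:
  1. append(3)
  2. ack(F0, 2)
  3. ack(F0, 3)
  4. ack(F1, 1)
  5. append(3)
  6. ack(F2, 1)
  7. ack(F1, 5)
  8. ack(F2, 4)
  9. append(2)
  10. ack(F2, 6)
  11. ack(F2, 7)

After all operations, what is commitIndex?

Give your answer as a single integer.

Answer: 5

Derivation:
Op 1: append 3 -> log_len=3
Op 2: F0 acks idx 2 -> match: F0=2 F1=0 F2=0; commitIndex=0
Op 3: F0 acks idx 3 -> match: F0=3 F1=0 F2=0; commitIndex=0
Op 4: F1 acks idx 1 -> match: F0=3 F1=1 F2=0; commitIndex=1
Op 5: append 3 -> log_len=6
Op 6: F2 acks idx 1 -> match: F0=3 F1=1 F2=1; commitIndex=1
Op 7: F1 acks idx 5 -> match: F0=3 F1=5 F2=1; commitIndex=3
Op 8: F2 acks idx 4 -> match: F0=3 F1=5 F2=4; commitIndex=4
Op 9: append 2 -> log_len=8
Op 10: F2 acks idx 6 -> match: F0=3 F1=5 F2=6; commitIndex=5
Op 11: F2 acks idx 7 -> match: F0=3 F1=5 F2=7; commitIndex=5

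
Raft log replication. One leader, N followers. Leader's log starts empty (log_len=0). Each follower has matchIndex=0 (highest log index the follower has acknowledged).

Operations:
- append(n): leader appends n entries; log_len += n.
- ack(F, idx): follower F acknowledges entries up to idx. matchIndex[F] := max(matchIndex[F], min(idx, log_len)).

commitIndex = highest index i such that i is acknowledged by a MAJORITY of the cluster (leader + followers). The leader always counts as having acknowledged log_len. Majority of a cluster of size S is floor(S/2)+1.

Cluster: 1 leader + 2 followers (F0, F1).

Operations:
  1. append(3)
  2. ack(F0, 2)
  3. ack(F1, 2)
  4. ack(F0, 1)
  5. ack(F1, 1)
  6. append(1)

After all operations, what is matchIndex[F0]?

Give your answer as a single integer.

Op 1: append 3 -> log_len=3
Op 2: F0 acks idx 2 -> match: F0=2 F1=0; commitIndex=2
Op 3: F1 acks idx 2 -> match: F0=2 F1=2; commitIndex=2
Op 4: F0 acks idx 1 -> match: F0=2 F1=2; commitIndex=2
Op 5: F1 acks idx 1 -> match: F0=2 F1=2; commitIndex=2
Op 6: append 1 -> log_len=4

Answer: 2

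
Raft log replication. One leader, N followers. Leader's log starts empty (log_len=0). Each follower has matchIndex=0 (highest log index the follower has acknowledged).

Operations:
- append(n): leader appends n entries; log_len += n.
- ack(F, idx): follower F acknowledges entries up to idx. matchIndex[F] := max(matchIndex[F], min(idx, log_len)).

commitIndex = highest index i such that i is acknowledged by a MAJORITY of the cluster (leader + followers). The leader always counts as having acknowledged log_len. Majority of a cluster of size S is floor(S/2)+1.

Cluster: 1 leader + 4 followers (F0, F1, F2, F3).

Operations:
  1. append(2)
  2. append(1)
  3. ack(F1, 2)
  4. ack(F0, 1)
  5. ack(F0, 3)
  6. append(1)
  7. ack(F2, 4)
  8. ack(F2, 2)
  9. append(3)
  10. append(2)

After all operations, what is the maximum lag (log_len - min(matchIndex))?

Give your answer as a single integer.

Op 1: append 2 -> log_len=2
Op 2: append 1 -> log_len=3
Op 3: F1 acks idx 2 -> match: F0=0 F1=2 F2=0 F3=0; commitIndex=0
Op 4: F0 acks idx 1 -> match: F0=1 F1=2 F2=0 F3=0; commitIndex=1
Op 5: F0 acks idx 3 -> match: F0=3 F1=2 F2=0 F3=0; commitIndex=2
Op 6: append 1 -> log_len=4
Op 7: F2 acks idx 4 -> match: F0=3 F1=2 F2=4 F3=0; commitIndex=3
Op 8: F2 acks idx 2 -> match: F0=3 F1=2 F2=4 F3=0; commitIndex=3
Op 9: append 3 -> log_len=7
Op 10: append 2 -> log_len=9

Answer: 9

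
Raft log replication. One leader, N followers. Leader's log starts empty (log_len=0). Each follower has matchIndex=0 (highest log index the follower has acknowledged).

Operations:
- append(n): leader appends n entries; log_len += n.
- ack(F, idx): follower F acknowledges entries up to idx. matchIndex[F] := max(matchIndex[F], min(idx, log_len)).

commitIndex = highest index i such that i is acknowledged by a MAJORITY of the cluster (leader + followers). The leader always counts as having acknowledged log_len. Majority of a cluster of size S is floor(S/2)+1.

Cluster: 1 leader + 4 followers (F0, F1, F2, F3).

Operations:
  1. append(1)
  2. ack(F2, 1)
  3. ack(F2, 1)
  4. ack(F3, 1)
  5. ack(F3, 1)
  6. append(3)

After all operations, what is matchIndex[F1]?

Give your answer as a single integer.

Answer: 0

Derivation:
Op 1: append 1 -> log_len=1
Op 2: F2 acks idx 1 -> match: F0=0 F1=0 F2=1 F3=0; commitIndex=0
Op 3: F2 acks idx 1 -> match: F0=0 F1=0 F2=1 F3=0; commitIndex=0
Op 4: F3 acks idx 1 -> match: F0=0 F1=0 F2=1 F3=1; commitIndex=1
Op 5: F3 acks idx 1 -> match: F0=0 F1=0 F2=1 F3=1; commitIndex=1
Op 6: append 3 -> log_len=4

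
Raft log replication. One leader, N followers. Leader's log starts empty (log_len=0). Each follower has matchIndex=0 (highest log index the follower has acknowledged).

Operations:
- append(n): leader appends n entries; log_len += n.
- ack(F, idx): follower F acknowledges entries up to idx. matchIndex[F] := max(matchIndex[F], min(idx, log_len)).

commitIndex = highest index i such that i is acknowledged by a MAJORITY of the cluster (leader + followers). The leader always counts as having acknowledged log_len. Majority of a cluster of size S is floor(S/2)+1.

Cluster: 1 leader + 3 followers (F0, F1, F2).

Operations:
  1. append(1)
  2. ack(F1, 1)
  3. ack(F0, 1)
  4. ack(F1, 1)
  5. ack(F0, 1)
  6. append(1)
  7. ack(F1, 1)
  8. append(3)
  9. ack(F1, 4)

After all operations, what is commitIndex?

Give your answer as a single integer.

Op 1: append 1 -> log_len=1
Op 2: F1 acks idx 1 -> match: F0=0 F1=1 F2=0; commitIndex=0
Op 3: F0 acks idx 1 -> match: F0=1 F1=1 F2=0; commitIndex=1
Op 4: F1 acks idx 1 -> match: F0=1 F1=1 F2=0; commitIndex=1
Op 5: F0 acks idx 1 -> match: F0=1 F1=1 F2=0; commitIndex=1
Op 6: append 1 -> log_len=2
Op 7: F1 acks idx 1 -> match: F0=1 F1=1 F2=0; commitIndex=1
Op 8: append 3 -> log_len=5
Op 9: F1 acks idx 4 -> match: F0=1 F1=4 F2=0; commitIndex=1

Answer: 1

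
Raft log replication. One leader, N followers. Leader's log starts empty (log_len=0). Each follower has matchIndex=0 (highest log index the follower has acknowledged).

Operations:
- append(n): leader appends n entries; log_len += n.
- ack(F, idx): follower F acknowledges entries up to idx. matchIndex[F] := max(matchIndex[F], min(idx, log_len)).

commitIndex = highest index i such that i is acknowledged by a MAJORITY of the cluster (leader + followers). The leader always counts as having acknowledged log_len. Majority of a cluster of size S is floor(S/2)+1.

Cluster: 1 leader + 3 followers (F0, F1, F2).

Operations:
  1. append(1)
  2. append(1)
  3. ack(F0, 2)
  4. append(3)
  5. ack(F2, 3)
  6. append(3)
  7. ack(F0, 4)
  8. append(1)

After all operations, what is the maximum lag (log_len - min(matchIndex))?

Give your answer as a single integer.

Op 1: append 1 -> log_len=1
Op 2: append 1 -> log_len=2
Op 3: F0 acks idx 2 -> match: F0=2 F1=0 F2=0; commitIndex=0
Op 4: append 3 -> log_len=5
Op 5: F2 acks idx 3 -> match: F0=2 F1=0 F2=3; commitIndex=2
Op 6: append 3 -> log_len=8
Op 7: F0 acks idx 4 -> match: F0=4 F1=0 F2=3; commitIndex=3
Op 8: append 1 -> log_len=9

Answer: 9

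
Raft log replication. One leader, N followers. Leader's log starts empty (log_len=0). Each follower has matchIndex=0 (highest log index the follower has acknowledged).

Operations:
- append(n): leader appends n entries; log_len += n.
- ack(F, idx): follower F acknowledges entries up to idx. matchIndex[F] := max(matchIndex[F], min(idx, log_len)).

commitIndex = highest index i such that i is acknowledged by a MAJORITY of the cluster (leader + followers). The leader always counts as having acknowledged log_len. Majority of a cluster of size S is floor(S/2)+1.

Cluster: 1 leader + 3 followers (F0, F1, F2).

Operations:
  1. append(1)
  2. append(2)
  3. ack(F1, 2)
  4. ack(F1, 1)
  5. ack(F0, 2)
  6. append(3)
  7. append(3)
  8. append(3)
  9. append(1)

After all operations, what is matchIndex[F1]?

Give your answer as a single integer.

Op 1: append 1 -> log_len=1
Op 2: append 2 -> log_len=3
Op 3: F1 acks idx 2 -> match: F0=0 F1=2 F2=0; commitIndex=0
Op 4: F1 acks idx 1 -> match: F0=0 F1=2 F2=0; commitIndex=0
Op 5: F0 acks idx 2 -> match: F0=2 F1=2 F2=0; commitIndex=2
Op 6: append 3 -> log_len=6
Op 7: append 3 -> log_len=9
Op 8: append 3 -> log_len=12
Op 9: append 1 -> log_len=13

Answer: 2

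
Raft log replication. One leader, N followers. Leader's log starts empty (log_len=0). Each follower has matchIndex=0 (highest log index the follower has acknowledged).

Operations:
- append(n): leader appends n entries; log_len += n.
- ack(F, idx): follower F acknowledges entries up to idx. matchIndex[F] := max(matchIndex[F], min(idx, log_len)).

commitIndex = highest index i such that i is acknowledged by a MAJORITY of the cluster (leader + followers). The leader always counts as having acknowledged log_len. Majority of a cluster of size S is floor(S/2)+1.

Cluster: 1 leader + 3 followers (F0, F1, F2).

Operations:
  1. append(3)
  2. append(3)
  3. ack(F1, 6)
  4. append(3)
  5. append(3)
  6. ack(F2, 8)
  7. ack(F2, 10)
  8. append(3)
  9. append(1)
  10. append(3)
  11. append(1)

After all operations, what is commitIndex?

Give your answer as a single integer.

Op 1: append 3 -> log_len=3
Op 2: append 3 -> log_len=6
Op 3: F1 acks idx 6 -> match: F0=0 F1=6 F2=0; commitIndex=0
Op 4: append 3 -> log_len=9
Op 5: append 3 -> log_len=12
Op 6: F2 acks idx 8 -> match: F0=0 F1=6 F2=8; commitIndex=6
Op 7: F2 acks idx 10 -> match: F0=0 F1=6 F2=10; commitIndex=6
Op 8: append 3 -> log_len=15
Op 9: append 1 -> log_len=16
Op 10: append 3 -> log_len=19
Op 11: append 1 -> log_len=20

Answer: 6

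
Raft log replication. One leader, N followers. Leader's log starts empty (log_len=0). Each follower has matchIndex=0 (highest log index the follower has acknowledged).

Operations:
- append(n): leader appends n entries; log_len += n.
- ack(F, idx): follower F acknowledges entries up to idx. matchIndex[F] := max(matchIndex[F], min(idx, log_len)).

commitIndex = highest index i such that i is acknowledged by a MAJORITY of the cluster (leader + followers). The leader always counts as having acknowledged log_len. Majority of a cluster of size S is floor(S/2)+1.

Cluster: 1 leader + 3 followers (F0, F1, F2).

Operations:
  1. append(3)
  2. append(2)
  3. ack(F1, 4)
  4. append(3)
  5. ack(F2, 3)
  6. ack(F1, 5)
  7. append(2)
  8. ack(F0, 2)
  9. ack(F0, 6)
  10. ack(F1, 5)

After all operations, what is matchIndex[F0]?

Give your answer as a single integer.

Answer: 6

Derivation:
Op 1: append 3 -> log_len=3
Op 2: append 2 -> log_len=5
Op 3: F1 acks idx 4 -> match: F0=0 F1=4 F2=0; commitIndex=0
Op 4: append 3 -> log_len=8
Op 5: F2 acks idx 3 -> match: F0=0 F1=4 F2=3; commitIndex=3
Op 6: F1 acks idx 5 -> match: F0=0 F1=5 F2=3; commitIndex=3
Op 7: append 2 -> log_len=10
Op 8: F0 acks idx 2 -> match: F0=2 F1=5 F2=3; commitIndex=3
Op 9: F0 acks idx 6 -> match: F0=6 F1=5 F2=3; commitIndex=5
Op 10: F1 acks idx 5 -> match: F0=6 F1=5 F2=3; commitIndex=5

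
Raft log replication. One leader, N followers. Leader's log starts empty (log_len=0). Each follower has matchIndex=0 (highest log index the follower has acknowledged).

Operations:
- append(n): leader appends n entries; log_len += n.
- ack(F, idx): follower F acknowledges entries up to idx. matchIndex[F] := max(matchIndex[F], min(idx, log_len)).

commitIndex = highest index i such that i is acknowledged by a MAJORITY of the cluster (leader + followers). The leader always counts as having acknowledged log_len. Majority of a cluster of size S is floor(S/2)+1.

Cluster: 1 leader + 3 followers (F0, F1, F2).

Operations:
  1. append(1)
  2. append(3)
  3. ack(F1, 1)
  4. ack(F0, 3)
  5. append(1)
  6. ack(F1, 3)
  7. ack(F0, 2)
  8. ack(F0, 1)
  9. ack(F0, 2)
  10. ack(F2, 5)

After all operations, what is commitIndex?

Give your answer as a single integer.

Op 1: append 1 -> log_len=1
Op 2: append 3 -> log_len=4
Op 3: F1 acks idx 1 -> match: F0=0 F1=1 F2=0; commitIndex=0
Op 4: F0 acks idx 3 -> match: F0=3 F1=1 F2=0; commitIndex=1
Op 5: append 1 -> log_len=5
Op 6: F1 acks idx 3 -> match: F0=3 F1=3 F2=0; commitIndex=3
Op 7: F0 acks idx 2 -> match: F0=3 F1=3 F2=0; commitIndex=3
Op 8: F0 acks idx 1 -> match: F0=3 F1=3 F2=0; commitIndex=3
Op 9: F0 acks idx 2 -> match: F0=3 F1=3 F2=0; commitIndex=3
Op 10: F2 acks idx 5 -> match: F0=3 F1=3 F2=5; commitIndex=3

Answer: 3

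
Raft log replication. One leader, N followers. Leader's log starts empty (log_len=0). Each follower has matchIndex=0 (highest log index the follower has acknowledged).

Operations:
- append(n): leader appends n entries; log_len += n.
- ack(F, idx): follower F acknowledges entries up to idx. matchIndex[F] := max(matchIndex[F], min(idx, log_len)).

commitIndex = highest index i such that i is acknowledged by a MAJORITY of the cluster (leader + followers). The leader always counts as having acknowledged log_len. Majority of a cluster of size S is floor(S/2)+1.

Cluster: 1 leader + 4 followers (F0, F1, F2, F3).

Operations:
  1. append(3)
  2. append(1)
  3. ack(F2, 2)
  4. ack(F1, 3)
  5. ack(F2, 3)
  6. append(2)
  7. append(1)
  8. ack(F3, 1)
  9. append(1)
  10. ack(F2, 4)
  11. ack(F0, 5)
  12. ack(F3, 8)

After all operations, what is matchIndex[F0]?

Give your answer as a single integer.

Op 1: append 3 -> log_len=3
Op 2: append 1 -> log_len=4
Op 3: F2 acks idx 2 -> match: F0=0 F1=0 F2=2 F3=0; commitIndex=0
Op 4: F1 acks idx 3 -> match: F0=0 F1=3 F2=2 F3=0; commitIndex=2
Op 5: F2 acks idx 3 -> match: F0=0 F1=3 F2=3 F3=0; commitIndex=3
Op 6: append 2 -> log_len=6
Op 7: append 1 -> log_len=7
Op 8: F3 acks idx 1 -> match: F0=0 F1=3 F2=3 F3=1; commitIndex=3
Op 9: append 1 -> log_len=8
Op 10: F2 acks idx 4 -> match: F0=0 F1=3 F2=4 F3=1; commitIndex=3
Op 11: F0 acks idx 5 -> match: F0=5 F1=3 F2=4 F3=1; commitIndex=4
Op 12: F3 acks idx 8 -> match: F0=5 F1=3 F2=4 F3=8; commitIndex=5

Answer: 5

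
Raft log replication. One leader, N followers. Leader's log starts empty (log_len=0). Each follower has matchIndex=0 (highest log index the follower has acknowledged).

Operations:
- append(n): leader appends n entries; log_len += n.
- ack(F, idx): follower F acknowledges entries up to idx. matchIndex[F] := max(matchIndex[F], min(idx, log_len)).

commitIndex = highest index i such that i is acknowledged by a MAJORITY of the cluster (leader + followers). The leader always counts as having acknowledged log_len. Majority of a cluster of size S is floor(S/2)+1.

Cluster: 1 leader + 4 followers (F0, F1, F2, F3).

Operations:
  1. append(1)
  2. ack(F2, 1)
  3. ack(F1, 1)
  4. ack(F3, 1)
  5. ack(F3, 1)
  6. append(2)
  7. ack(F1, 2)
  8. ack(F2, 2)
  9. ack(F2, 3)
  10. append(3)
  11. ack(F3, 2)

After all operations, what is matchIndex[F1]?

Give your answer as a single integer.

Answer: 2

Derivation:
Op 1: append 1 -> log_len=1
Op 2: F2 acks idx 1 -> match: F0=0 F1=0 F2=1 F3=0; commitIndex=0
Op 3: F1 acks idx 1 -> match: F0=0 F1=1 F2=1 F3=0; commitIndex=1
Op 4: F3 acks idx 1 -> match: F0=0 F1=1 F2=1 F3=1; commitIndex=1
Op 5: F3 acks idx 1 -> match: F0=0 F1=1 F2=1 F3=1; commitIndex=1
Op 6: append 2 -> log_len=3
Op 7: F1 acks idx 2 -> match: F0=0 F1=2 F2=1 F3=1; commitIndex=1
Op 8: F2 acks idx 2 -> match: F0=0 F1=2 F2=2 F3=1; commitIndex=2
Op 9: F2 acks idx 3 -> match: F0=0 F1=2 F2=3 F3=1; commitIndex=2
Op 10: append 3 -> log_len=6
Op 11: F3 acks idx 2 -> match: F0=0 F1=2 F2=3 F3=2; commitIndex=2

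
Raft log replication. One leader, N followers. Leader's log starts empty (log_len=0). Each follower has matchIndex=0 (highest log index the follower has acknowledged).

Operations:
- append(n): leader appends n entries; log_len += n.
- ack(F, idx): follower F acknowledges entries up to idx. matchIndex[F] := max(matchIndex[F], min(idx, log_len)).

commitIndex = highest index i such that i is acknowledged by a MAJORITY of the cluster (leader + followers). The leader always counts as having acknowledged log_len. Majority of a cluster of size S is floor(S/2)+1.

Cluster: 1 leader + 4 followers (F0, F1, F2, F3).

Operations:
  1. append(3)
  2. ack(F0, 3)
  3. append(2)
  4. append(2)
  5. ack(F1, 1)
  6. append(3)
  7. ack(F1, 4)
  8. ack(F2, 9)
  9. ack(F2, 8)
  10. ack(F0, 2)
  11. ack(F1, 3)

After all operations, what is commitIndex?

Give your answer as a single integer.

Answer: 4

Derivation:
Op 1: append 3 -> log_len=3
Op 2: F0 acks idx 3 -> match: F0=3 F1=0 F2=0 F3=0; commitIndex=0
Op 3: append 2 -> log_len=5
Op 4: append 2 -> log_len=7
Op 5: F1 acks idx 1 -> match: F0=3 F1=1 F2=0 F3=0; commitIndex=1
Op 6: append 3 -> log_len=10
Op 7: F1 acks idx 4 -> match: F0=3 F1=4 F2=0 F3=0; commitIndex=3
Op 8: F2 acks idx 9 -> match: F0=3 F1=4 F2=9 F3=0; commitIndex=4
Op 9: F2 acks idx 8 -> match: F0=3 F1=4 F2=9 F3=0; commitIndex=4
Op 10: F0 acks idx 2 -> match: F0=3 F1=4 F2=9 F3=0; commitIndex=4
Op 11: F1 acks idx 3 -> match: F0=3 F1=4 F2=9 F3=0; commitIndex=4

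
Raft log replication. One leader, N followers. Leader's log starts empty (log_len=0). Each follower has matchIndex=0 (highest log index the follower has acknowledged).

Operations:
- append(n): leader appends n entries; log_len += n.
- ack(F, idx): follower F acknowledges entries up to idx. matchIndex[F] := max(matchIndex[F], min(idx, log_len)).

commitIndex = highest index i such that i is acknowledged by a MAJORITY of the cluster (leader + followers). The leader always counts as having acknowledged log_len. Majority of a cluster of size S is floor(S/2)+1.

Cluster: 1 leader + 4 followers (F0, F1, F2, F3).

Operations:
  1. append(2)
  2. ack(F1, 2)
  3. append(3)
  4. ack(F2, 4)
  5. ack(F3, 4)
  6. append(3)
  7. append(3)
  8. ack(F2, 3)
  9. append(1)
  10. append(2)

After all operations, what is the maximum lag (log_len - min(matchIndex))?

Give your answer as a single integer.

Op 1: append 2 -> log_len=2
Op 2: F1 acks idx 2 -> match: F0=0 F1=2 F2=0 F3=0; commitIndex=0
Op 3: append 3 -> log_len=5
Op 4: F2 acks idx 4 -> match: F0=0 F1=2 F2=4 F3=0; commitIndex=2
Op 5: F3 acks idx 4 -> match: F0=0 F1=2 F2=4 F3=4; commitIndex=4
Op 6: append 3 -> log_len=8
Op 7: append 3 -> log_len=11
Op 8: F2 acks idx 3 -> match: F0=0 F1=2 F2=4 F3=4; commitIndex=4
Op 9: append 1 -> log_len=12
Op 10: append 2 -> log_len=14

Answer: 14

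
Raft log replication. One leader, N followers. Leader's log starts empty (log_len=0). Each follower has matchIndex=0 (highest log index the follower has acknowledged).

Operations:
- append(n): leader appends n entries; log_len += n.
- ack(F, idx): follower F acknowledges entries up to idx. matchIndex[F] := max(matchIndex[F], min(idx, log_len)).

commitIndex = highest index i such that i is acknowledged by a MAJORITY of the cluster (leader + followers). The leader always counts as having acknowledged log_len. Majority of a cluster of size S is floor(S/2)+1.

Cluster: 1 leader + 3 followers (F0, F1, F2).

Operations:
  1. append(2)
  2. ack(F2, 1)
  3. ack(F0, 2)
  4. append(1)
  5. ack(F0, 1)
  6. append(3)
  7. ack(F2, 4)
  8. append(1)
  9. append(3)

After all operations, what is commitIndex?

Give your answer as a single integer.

Answer: 2

Derivation:
Op 1: append 2 -> log_len=2
Op 2: F2 acks idx 1 -> match: F0=0 F1=0 F2=1; commitIndex=0
Op 3: F0 acks idx 2 -> match: F0=2 F1=0 F2=1; commitIndex=1
Op 4: append 1 -> log_len=3
Op 5: F0 acks idx 1 -> match: F0=2 F1=0 F2=1; commitIndex=1
Op 6: append 3 -> log_len=6
Op 7: F2 acks idx 4 -> match: F0=2 F1=0 F2=4; commitIndex=2
Op 8: append 1 -> log_len=7
Op 9: append 3 -> log_len=10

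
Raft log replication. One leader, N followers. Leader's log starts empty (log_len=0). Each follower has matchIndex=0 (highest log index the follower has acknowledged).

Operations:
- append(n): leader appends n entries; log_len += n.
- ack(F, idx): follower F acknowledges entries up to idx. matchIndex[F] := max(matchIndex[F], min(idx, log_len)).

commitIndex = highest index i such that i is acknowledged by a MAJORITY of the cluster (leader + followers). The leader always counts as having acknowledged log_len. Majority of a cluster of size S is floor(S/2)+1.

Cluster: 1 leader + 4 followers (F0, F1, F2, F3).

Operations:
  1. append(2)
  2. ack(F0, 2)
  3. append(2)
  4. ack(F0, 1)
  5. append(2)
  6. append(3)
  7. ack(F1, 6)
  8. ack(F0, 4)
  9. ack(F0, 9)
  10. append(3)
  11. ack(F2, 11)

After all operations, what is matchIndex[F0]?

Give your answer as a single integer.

Answer: 9

Derivation:
Op 1: append 2 -> log_len=2
Op 2: F0 acks idx 2 -> match: F0=2 F1=0 F2=0 F3=0; commitIndex=0
Op 3: append 2 -> log_len=4
Op 4: F0 acks idx 1 -> match: F0=2 F1=0 F2=0 F3=0; commitIndex=0
Op 5: append 2 -> log_len=6
Op 6: append 3 -> log_len=9
Op 7: F1 acks idx 6 -> match: F0=2 F1=6 F2=0 F3=0; commitIndex=2
Op 8: F0 acks idx 4 -> match: F0=4 F1=6 F2=0 F3=0; commitIndex=4
Op 9: F0 acks idx 9 -> match: F0=9 F1=6 F2=0 F3=0; commitIndex=6
Op 10: append 3 -> log_len=12
Op 11: F2 acks idx 11 -> match: F0=9 F1=6 F2=11 F3=0; commitIndex=9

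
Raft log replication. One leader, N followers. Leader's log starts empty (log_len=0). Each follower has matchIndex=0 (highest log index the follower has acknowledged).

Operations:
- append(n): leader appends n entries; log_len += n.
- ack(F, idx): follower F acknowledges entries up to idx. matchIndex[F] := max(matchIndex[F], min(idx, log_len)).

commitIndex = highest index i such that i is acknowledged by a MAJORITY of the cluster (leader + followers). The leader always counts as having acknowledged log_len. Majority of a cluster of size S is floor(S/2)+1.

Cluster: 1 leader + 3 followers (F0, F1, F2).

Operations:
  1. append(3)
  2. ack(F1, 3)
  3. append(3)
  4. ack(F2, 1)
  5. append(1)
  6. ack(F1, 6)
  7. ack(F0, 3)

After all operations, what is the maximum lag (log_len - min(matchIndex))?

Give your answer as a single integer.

Answer: 6

Derivation:
Op 1: append 3 -> log_len=3
Op 2: F1 acks idx 3 -> match: F0=0 F1=3 F2=0; commitIndex=0
Op 3: append 3 -> log_len=6
Op 4: F2 acks idx 1 -> match: F0=0 F1=3 F2=1; commitIndex=1
Op 5: append 1 -> log_len=7
Op 6: F1 acks idx 6 -> match: F0=0 F1=6 F2=1; commitIndex=1
Op 7: F0 acks idx 3 -> match: F0=3 F1=6 F2=1; commitIndex=3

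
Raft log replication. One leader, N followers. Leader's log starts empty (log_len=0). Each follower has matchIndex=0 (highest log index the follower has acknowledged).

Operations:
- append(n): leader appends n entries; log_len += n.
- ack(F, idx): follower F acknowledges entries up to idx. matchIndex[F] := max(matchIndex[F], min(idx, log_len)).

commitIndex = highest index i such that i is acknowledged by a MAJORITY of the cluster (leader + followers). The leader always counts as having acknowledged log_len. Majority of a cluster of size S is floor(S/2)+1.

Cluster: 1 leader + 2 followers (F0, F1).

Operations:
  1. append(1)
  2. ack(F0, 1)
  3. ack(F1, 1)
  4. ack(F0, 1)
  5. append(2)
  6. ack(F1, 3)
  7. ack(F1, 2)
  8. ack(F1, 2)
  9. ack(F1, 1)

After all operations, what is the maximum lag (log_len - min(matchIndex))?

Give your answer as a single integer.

Answer: 2

Derivation:
Op 1: append 1 -> log_len=1
Op 2: F0 acks idx 1 -> match: F0=1 F1=0; commitIndex=1
Op 3: F1 acks idx 1 -> match: F0=1 F1=1; commitIndex=1
Op 4: F0 acks idx 1 -> match: F0=1 F1=1; commitIndex=1
Op 5: append 2 -> log_len=3
Op 6: F1 acks idx 3 -> match: F0=1 F1=3; commitIndex=3
Op 7: F1 acks idx 2 -> match: F0=1 F1=3; commitIndex=3
Op 8: F1 acks idx 2 -> match: F0=1 F1=3; commitIndex=3
Op 9: F1 acks idx 1 -> match: F0=1 F1=3; commitIndex=3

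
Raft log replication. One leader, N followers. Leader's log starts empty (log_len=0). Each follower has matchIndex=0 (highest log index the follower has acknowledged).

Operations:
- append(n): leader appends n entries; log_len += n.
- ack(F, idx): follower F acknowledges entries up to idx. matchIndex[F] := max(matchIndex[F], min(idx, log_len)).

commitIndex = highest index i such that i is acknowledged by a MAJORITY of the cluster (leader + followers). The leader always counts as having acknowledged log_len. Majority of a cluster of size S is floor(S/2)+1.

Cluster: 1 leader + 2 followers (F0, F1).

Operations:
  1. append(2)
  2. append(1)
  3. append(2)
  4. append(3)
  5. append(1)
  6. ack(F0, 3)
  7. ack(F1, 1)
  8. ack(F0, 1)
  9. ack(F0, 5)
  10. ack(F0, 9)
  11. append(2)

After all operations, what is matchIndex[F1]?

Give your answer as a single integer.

Op 1: append 2 -> log_len=2
Op 2: append 1 -> log_len=3
Op 3: append 2 -> log_len=5
Op 4: append 3 -> log_len=8
Op 5: append 1 -> log_len=9
Op 6: F0 acks idx 3 -> match: F0=3 F1=0; commitIndex=3
Op 7: F1 acks idx 1 -> match: F0=3 F1=1; commitIndex=3
Op 8: F0 acks idx 1 -> match: F0=3 F1=1; commitIndex=3
Op 9: F0 acks idx 5 -> match: F0=5 F1=1; commitIndex=5
Op 10: F0 acks idx 9 -> match: F0=9 F1=1; commitIndex=9
Op 11: append 2 -> log_len=11

Answer: 1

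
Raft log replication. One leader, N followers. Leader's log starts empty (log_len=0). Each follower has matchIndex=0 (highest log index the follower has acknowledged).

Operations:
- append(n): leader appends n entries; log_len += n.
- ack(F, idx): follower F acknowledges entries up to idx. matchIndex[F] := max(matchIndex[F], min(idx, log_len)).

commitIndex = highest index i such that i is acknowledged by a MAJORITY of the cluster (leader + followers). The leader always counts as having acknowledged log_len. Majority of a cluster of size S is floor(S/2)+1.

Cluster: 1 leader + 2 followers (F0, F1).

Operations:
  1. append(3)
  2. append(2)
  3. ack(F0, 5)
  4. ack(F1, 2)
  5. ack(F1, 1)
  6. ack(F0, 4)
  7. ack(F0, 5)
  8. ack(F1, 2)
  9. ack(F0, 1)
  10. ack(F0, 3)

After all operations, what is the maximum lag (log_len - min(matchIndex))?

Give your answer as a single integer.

Answer: 3

Derivation:
Op 1: append 3 -> log_len=3
Op 2: append 2 -> log_len=5
Op 3: F0 acks idx 5 -> match: F0=5 F1=0; commitIndex=5
Op 4: F1 acks idx 2 -> match: F0=5 F1=2; commitIndex=5
Op 5: F1 acks idx 1 -> match: F0=5 F1=2; commitIndex=5
Op 6: F0 acks idx 4 -> match: F0=5 F1=2; commitIndex=5
Op 7: F0 acks idx 5 -> match: F0=5 F1=2; commitIndex=5
Op 8: F1 acks idx 2 -> match: F0=5 F1=2; commitIndex=5
Op 9: F0 acks idx 1 -> match: F0=5 F1=2; commitIndex=5
Op 10: F0 acks idx 3 -> match: F0=5 F1=2; commitIndex=5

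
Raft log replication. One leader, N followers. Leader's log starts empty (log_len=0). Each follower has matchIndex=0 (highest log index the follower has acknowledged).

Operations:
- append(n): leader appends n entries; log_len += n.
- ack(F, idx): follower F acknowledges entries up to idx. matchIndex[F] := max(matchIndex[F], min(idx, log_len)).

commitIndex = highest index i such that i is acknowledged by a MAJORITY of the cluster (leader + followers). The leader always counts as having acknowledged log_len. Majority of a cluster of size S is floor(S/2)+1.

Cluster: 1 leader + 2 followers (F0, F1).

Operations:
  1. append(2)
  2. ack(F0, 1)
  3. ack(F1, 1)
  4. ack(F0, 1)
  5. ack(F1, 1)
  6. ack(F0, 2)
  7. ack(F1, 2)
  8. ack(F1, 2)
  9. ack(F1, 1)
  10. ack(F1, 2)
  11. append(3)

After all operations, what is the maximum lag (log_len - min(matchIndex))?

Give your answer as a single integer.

Answer: 3

Derivation:
Op 1: append 2 -> log_len=2
Op 2: F0 acks idx 1 -> match: F0=1 F1=0; commitIndex=1
Op 3: F1 acks idx 1 -> match: F0=1 F1=1; commitIndex=1
Op 4: F0 acks idx 1 -> match: F0=1 F1=1; commitIndex=1
Op 5: F1 acks idx 1 -> match: F0=1 F1=1; commitIndex=1
Op 6: F0 acks idx 2 -> match: F0=2 F1=1; commitIndex=2
Op 7: F1 acks idx 2 -> match: F0=2 F1=2; commitIndex=2
Op 8: F1 acks idx 2 -> match: F0=2 F1=2; commitIndex=2
Op 9: F1 acks idx 1 -> match: F0=2 F1=2; commitIndex=2
Op 10: F1 acks idx 2 -> match: F0=2 F1=2; commitIndex=2
Op 11: append 3 -> log_len=5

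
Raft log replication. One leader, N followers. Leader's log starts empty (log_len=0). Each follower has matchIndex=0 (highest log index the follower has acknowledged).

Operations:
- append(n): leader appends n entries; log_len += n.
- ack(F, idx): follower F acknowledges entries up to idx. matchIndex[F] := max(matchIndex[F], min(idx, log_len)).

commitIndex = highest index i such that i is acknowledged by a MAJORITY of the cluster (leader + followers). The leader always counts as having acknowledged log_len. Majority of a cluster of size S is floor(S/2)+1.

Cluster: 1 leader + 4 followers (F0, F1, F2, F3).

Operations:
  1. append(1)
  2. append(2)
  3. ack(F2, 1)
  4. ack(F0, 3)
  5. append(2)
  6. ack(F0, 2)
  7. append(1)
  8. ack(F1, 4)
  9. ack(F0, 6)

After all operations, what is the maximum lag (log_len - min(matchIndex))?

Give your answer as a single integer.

Op 1: append 1 -> log_len=1
Op 2: append 2 -> log_len=3
Op 3: F2 acks idx 1 -> match: F0=0 F1=0 F2=1 F3=0; commitIndex=0
Op 4: F0 acks idx 3 -> match: F0=3 F1=0 F2=1 F3=0; commitIndex=1
Op 5: append 2 -> log_len=5
Op 6: F0 acks idx 2 -> match: F0=3 F1=0 F2=1 F3=0; commitIndex=1
Op 7: append 1 -> log_len=6
Op 8: F1 acks idx 4 -> match: F0=3 F1=4 F2=1 F3=0; commitIndex=3
Op 9: F0 acks idx 6 -> match: F0=6 F1=4 F2=1 F3=0; commitIndex=4

Answer: 6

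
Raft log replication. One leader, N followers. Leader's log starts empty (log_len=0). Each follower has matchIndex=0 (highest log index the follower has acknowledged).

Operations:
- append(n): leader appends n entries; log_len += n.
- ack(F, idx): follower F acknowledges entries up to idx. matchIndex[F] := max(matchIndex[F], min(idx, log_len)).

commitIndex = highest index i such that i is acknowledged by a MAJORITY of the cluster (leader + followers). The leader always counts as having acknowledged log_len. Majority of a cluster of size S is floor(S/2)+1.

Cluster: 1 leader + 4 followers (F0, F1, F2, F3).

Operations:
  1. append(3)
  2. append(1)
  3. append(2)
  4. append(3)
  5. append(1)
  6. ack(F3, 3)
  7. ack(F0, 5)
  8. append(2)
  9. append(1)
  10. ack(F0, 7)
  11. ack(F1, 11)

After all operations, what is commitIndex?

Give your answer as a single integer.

Op 1: append 3 -> log_len=3
Op 2: append 1 -> log_len=4
Op 3: append 2 -> log_len=6
Op 4: append 3 -> log_len=9
Op 5: append 1 -> log_len=10
Op 6: F3 acks idx 3 -> match: F0=0 F1=0 F2=0 F3=3; commitIndex=0
Op 7: F0 acks idx 5 -> match: F0=5 F1=0 F2=0 F3=3; commitIndex=3
Op 8: append 2 -> log_len=12
Op 9: append 1 -> log_len=13
Op 10: F0 acks idx 7 -> match: F0=7 F1=0 F2=0 F3=3; commitIndex=3
Op 11: F1 acks idx 11 -> match: F0=7 F1=11 F2=0 F3=3; commitIndex=7

Answer: 7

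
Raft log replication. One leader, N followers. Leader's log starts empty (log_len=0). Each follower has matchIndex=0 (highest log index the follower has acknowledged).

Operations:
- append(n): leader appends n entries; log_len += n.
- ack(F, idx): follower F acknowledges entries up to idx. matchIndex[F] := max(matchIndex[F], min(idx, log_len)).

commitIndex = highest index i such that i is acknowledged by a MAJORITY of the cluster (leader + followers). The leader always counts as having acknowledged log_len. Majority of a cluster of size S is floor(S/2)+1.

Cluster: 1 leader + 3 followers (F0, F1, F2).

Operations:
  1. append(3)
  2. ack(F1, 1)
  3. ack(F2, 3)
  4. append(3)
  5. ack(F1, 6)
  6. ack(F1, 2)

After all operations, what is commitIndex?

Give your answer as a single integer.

Answer: 3

Derivation:
Op 1: append 3 -> log_len=3
Op 2: F1 acks idx 1 -> match: F0=0 F1=1 F2=0; commitIndex=0
Op 3: F2 acks idx 3 -> match: F0=0 F1=1 F2=3; commitIndex=1
Op 4: append 3 -> log_len=6
Op 5: F1 acks idx 6 -> match: F0=0 F1=6 F2=3; commitIndex=3
Op 6: F1 acks idx 2 -> match: F0=0 F1=6 F2=3; commitIndex=3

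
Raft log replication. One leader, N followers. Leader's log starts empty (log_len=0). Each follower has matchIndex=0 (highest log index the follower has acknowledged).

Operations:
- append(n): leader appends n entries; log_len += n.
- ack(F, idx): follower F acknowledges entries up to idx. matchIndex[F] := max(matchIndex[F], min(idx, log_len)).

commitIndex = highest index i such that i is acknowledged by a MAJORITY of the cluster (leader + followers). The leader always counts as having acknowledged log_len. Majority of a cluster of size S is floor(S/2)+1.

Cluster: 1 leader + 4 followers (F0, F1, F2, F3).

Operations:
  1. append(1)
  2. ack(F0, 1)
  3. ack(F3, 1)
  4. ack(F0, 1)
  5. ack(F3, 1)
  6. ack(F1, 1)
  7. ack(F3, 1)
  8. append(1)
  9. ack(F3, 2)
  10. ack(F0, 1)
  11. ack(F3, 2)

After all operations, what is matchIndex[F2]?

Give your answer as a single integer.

Answer: 0

Derivation:
Op 1: append 1 -> log_len=1
Op 2: F0 acks idx 1 -> match: F0=1 F1=0 F2=0 F3=0; commitIndex=0
Op 3: F3 acks idx 1 -> match: F0=1 F1=0 F2=0 F3=1; commitIndex=1
Op 4: F0 acks idx 1 -> match: F0=1 F1=0 F2=0 F3=1; commitIndex=1
Op 5: F3 acks idx 1 -> match: F0=1 F1=0 F2=0 F3=1; commitIndex=1
Op 6: F1 acks idx 1 -> match: F0=1 F1=1 F2=0 F3=1; commitIndex=1
Op 7: F3 acks idx 1 -> match: F0=1 F1=1 F2=0 F3=1; commitIndex=1
Op 8: append 1 -> log_len=2
Op 9: F3 acks idx 2 -> match: F0=1 F1=1 F2=0 F3=2; commitIndex=1
Op 10: F0 acks idx 1 -> match: F0=1 F1=1 F2=0 F3=2; commitIndex=1
Op 11: F3 acks idx 2 -> match: F0=1 F1=1 F2=0 F3=2; commitIndex=1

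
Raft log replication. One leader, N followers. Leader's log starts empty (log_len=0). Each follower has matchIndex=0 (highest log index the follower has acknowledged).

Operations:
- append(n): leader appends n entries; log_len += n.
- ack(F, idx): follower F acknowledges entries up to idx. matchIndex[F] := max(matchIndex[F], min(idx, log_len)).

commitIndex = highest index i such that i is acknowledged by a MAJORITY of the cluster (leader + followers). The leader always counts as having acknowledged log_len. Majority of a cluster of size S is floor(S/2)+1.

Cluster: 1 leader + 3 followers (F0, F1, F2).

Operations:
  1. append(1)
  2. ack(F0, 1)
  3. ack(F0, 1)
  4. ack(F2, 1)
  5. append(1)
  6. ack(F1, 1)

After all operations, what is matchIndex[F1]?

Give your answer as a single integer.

Answer: 1

Derivation:
Op 1: append 1 -> log_len=1
Op 2: F0 acks idx 1 -> match: F0=1 F1=0 F2=0; commitIndex=0
Op 3: F0 acks idx 1 -> match: F0=1 F1=0 F2=0; commitIndex=0
Op 4: F2 acks idx 1 -> match: F0=1 F1=0 F2=1; commitIndex=1
Op 5: append 1 -> log_len=2
Op 6: F1 acks idx 1 -> match: F0=1 F1=1 F2=1; commitIndex=1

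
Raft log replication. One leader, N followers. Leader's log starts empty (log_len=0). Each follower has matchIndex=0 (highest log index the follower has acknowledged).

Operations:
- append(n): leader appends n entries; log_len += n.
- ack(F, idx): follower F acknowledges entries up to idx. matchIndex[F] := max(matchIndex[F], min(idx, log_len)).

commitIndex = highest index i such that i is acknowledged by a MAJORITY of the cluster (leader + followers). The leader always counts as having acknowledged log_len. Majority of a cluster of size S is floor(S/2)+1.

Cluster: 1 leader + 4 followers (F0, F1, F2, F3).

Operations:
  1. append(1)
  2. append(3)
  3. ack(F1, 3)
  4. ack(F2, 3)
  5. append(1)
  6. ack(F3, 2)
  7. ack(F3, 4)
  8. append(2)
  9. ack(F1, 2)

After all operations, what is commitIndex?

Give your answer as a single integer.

Answer: 3

Derivation:
Op 1: append 1 -> log_len=1
Op 2: append 3 -> log_len=4
Op 3: F1 acks idx 3 -> match: F0=0 F1=3 F2=0 F3=0; commitIndex=0
Op 4: F2 acks idx 3 -> match: F0=0 F1=3 F2=3 F3=0; commitIndex=3
Op 5: append 1 -> log_len=5
Op 6: F3 acks idx 2 -> match: F0=0 F1=3 F2=3 F3=2; commitIndex=3
Op 7: F3 acks idx 4 -> match: F0=0 F1=3 F2=3 F3=4; commitIndex=3
Op 8: append 2 -> log_len=7
Op 9: F1 acks idx 2 -> match: F0=0 F1=3 F2=3 F3=4; commitIndex=3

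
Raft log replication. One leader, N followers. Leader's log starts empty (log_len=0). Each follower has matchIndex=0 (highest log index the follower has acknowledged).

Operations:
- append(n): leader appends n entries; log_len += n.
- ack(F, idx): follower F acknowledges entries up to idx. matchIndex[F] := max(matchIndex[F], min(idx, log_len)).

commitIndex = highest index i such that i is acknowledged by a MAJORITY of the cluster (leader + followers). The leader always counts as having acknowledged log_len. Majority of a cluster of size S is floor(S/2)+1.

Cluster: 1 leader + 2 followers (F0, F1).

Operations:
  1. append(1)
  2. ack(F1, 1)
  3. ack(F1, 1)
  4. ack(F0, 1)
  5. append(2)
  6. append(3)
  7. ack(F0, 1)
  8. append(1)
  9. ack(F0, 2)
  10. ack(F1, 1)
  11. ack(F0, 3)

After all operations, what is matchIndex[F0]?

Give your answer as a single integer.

Answer: 3

Derivation:
Op 1: append 1 -> log_len=1
Op 2: F1 acks idx 1 -> match: F0=0 F1=1; commitIndex=1
Op 3: F1 acks idx 1 -> match: F0=0 F1=1; commitIndex=1
Op 4: F0 acks idx 1 -> match: F0=1 F1=1; commitIndex=1
Op 5: append 2 -> log_len=3
Op 6: append 3 -> log_len=6
Op 7: F0 acks idx 1 -> match: F0=1 F1=1; commitIndex=1
Op 8: append 1 -> log_len=7
Op 9: F0 acks idx 2 -> match: F0=2 F1=1; commitIndex=2
Op 10: F1 acks idx 1 -> match: F0=2 F1=1; commitIndex=2
Op 11: F0 acks idx 3 -> match: F0=3 F1=1; commitIndex=3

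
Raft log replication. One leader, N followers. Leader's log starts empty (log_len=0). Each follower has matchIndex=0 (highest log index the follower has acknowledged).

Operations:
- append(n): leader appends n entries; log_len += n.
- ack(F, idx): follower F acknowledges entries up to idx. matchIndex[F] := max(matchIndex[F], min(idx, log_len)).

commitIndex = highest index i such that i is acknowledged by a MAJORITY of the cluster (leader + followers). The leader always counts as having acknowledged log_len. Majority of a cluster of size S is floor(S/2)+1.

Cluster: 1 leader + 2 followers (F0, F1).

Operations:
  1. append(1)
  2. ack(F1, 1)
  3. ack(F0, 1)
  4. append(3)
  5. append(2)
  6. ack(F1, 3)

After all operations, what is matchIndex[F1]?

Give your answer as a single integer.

Op 1: append 1 -> log_len=1
Op 2: F1 acks idx 1 -> match: F0=0 F1=1; commitIndex=1
Op 3: F0 acks idx 1 -> match: F0=1 F1=1; commitIndex=1
Op 4: append 3 -> log_len=4
Op 5: append 2 -> log_len=6
Op 6: F1 acks idx 3 -> match: F0=1 F1=3; commitIndex=3

Answer: 3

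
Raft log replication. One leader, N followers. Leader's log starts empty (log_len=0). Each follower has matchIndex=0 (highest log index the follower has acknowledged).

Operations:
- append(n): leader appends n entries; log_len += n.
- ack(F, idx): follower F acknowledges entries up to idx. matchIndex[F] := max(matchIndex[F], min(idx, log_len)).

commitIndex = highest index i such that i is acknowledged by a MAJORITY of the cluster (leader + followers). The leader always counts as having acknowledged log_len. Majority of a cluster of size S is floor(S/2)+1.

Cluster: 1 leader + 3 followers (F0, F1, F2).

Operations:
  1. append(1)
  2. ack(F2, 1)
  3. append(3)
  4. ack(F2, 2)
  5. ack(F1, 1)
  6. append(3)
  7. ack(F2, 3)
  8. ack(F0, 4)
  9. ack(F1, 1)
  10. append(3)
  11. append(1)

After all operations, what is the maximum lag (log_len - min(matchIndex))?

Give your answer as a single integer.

Answer: 10

Derivation:
Op 1: append 1 -> log_len=1
Op 2: F2 acks idx 1 -> match: F0=0 F1=0 F2=1; commitIndex=0
Op 3: append 3 -> log_len=4
Op 4: F2 acks idx 2 -> match: F0=0 F1=0 F2=2; commitIndex=0
Op 5: F1 acks idx 1 -> match: F0=0 F1=1 F2=2; commitIndex=1
Op 6: append 3 -> log_len=7
Op 7: F2 acks idx 3 -> match: F0=0 F1=1 F2=3; commitIndex=1
Op 8: F0 acks idx 4 -> match: F0=4 F1=1 F2=3; commitIndex=3
Op 9: F1 acks idx 1 -> match: F0=4 F1=1 F2=3; commitIndex=3
Op 10: append 3 -> log_len=10
Op 11: append 1 -> log_len=11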